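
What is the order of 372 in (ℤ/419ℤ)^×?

ord(372) | φ(419) = 419 − 1 = 418 = 2 · 11 · 19.
Divisors of 418: 1, 2, 11, 19, 22, 38, 209, 418.
Compute 372^d (mod 419) for the divisors d until we hit 1:
372^1 ≡ 372 (mod 419)
372^2 ≡ 114 (mod 419)
372^11 ≡ 171 (mod 419)
372^19 ≡ 418 (mod 419)
372^22 ≡ 330 (mod 419)
372^38 ≡ 1 (mod 419) ✓
Hence ord(372) = 38.

38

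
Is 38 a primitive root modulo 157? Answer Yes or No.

φ(157) = 157 − 1 = 156 = 2^2 · 3 · 13.
An element g generates (Z/157Z)^× iff g^(156/q) ≢ 1 (mod 157) for each prime q ∈ {2, 3, 13}.
38^78 ≡ 156 (mod 157)  [q = 2: ≢ 1 ✓]
38^52 ≡ 12 (mod 157)  [q = 3: ≢ 1 ✓]
38^12 ≡ 108 (mod 157)  [q = 13: ≢ 1 ✓]
All checks pass, so 38 has order 156 and is a primitive root modulo 157.

Yes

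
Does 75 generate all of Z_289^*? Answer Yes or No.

No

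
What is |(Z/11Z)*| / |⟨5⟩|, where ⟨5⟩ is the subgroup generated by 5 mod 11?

2

Since 5 ∈ (Z/11Z)^×, its order divides φ(11) = 11 − 1 = 10 = 2 · 5.
Divisors of 10: 1, 2, 5, 10.
Compute 5^d (mod 11) for the divisors d until we hit 1:
5^1 ≡ 5 (mod 11)
5^2 ≡ 3 (mod 11)
5^5 ≡ 1 (mod 11) ✓
Thus |⟨5⟩| = ord(5) = 5.
Index = |(Z/11Z)^×| / |⟨5⟩| = 10 / 5 = 2.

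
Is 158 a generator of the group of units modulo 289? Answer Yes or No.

No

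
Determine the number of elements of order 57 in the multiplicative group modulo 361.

φ(361) = φ(19^2) = 19·(19−1) = 342 = 2 · 3^2 · 19.
In a cyclic group of order 342, there are φ(d) elements of order d for each divisor d of 342, and zero for non-divisors.
57 = 3 · 19 divides 342, and φ(57) = 36.

36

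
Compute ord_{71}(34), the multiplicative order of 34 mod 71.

ord(34) | φ(71) = 71 − 1 = 70 = 2 · 5 · 7.
Divisors of 70: 1, 2, 5, 7, 10, 14, 35, 70.
Evaluate successive powers at the divisors of 70:
34^1 ≡ 34 (mod 71)
34^2 ≡ 20 (mod 71)
34^5 ≡ 39 (mod 71)
34^7 ≡ 70 (mod 71)
34^10 ≡ 30 (mod 71)
34^14 ≡ 1 (mod 71) ✓
The smallest such exponent is 14, so the order of 34 is 14.

14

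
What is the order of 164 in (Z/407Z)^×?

By Lagrange's theorem, ord_407(164) divides φ(407) = φ(11·37) = (11−1)·(37−1) = 10·36 = 360 = 2^3 · 3^2 · 5.
Divisors of 360: 1, 2, 3, 4, 5, 6, 8, 9, 10, 12, 15, 18, 20, 24, 30, 36, 40, 45, 60, 72, 90, 120, 180, 360.
Check 164^d mod 407 for each divisor in increasing order:
164^1 ≡ 164
164^2 ≡ 34
164^3 ≡ 285
164^4 ≡ 342
164^5 ≡ 329
164^6 ≡ 232
164^8 ≡ 155
164^9 ≡ 186
164^10 ≡ 386
164^12 ≡ 100
164^15 ≡ 10
164^18 ≡ 1
So ord_407(164) = 18.

18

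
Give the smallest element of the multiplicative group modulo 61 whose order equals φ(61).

2

φ(61) = 61 − 1 = 60 = 2^2 · 3 · 5.
Test candidates g = 2, 3, … against the prime factors q ∈ {2, 3, 5} of φ(61): g is a generator iff g^(60/q) ≢ 1 for every such q.
g = 2: 2^30 ≡ 60; 2^20 ≡ 47; 2^12 ≡ 9 — none is 1, so 2 is a primitive root.
The smallest primitive root modulo 61 is 2.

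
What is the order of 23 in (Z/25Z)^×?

20

By Lagrange's theorem, ord_25(23) divides φ(25) = φ(5^2) = 5·(5−1) = 20 = 2^2 · 5.
Divisors of 20: 1, 2, 4, 5, 10, 20.
Check 23^d mod 25 for each divisor in increasing order:
23^1 ≡ 23 (mod 25)
23^2 ≡ 4 (mod 25)
23^4 ≡ 16 (mod 25)
23^5 ≡ 18 (mod 25)
23^10 ≡ 24 (mod 25)
23^20 ≡ 1 (mod 25) ✓
Therefore the multiplicative order of 23 modulo 25 is 20.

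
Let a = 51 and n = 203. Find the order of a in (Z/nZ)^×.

By Lagrange's theorem, ord_203(51) divides φ(203) = φ(7·29) = (7−1)·(29−1) = 6·28 = 168 = 2^3 · 3 · 7.
Divisors of 168: 1, 2, 3, 4, 6, 7, 8, 12, 14, 21, 24, 28, 42, 56, 84, 168.
Compute 51^d (mod 203) for the divisors d until we hit 1:
51^1 ≡ 51
51^2 ≡ 165
51^3 ≡ 92
51^4 ≡ 23
51^6 ≡ 141
51^7 ≡ 86
51^8 ≡ 123
51^12 ≡ 190
51^14 ≡ 88
51^21 ≡ 57
51^24 ≡ 169
51^28 ≡ 30
51^42 ≡ 1
So ord_203(51) = 42.

42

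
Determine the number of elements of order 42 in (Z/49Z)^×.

φ(49) = φ(7^2) = 7·(7−1) = 42 = 2 · 3 · 7.
(Z/49Z)^× is cyclic (|G| = 42); a cyclic group of order m has exactly φ(d) elements of each order d | m, and none otherwise.
42 = 2 · 3 · 7 divides 42, and φ(42) = 12.

12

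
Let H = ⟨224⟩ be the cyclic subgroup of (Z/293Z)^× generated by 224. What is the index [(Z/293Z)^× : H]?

The order of 224 must divide φ(293) = 293 − 1 = 292 = 2^2 · 73.
Divisors of 292: 1, 2, 4, 73, 146, 292.
Check 224^d mod 293 for each divisor in increasing order:
224^1 ≡ 224 (mod 293)
224^2 ≡ 73 (mod 293)
224^4 ≡ 55 (mod 293)
224^73 ≡ 292 (mod 293)
224^146 ≡ 1 (mod 293) ✓
Thus |⟨224⟩| = ord(224) = 146.
Index = |(Z/293Z)^×| / |⟨224⟩| = 292 / 146 = 2.

2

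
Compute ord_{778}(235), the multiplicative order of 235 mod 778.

The order of 235 must divide φ(778) = φ(2)·φ(389) = 1·388 = 388 = 2^2 · 97.
Divisors of 388: 1, 2, 4, 97, 194, 388.
Compute 235^d (mod 778) for the divisors d until we hit 1:
235^1 ≡ 235 (mod 778)
235^2 ≡ 765 (mod 778)
235^4 ≡ 169 (mod 778)
235^97 ≡ 663 (mod 778)
235^194 ≡ 777 (mod 778)
235^388 ≡ 1 (mod 778) ✓
So ord_778(235) = 388.

388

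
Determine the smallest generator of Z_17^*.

φ(17) = 17 − 1 = 16 = 2^4.
Test candidates g = 2, 3, … against the prime factors q ∈ {2} of φ(17): g is a generator iff g^(16/q) ≢ 1 for every such q.
g = 2: 2^8 ≡ 1 — hits 1, so not a primitive root.
g = 3: 3^8 ≡ 16 — none is 1, so 3 is a primitive root.
The smallest primitive root modulo 17 is 3.

3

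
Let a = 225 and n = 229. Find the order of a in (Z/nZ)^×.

19

Since 225 ∈ (Z/229Z)^×, its order divides φ(229) = 229 − 1 = 228 = 2^2 · 3 · 19.
Divisors of 228: 1, 2, 3, 4, 6, 12, 19, 38, 57, 76, 114, 228.
Compute 225^d (mod 229) for the divisors d until we hit 1:
225^1 ≡ 225 (mod 229)
225^2 ≡ 16 (mod 229)
225^3 ≡ 165 (mod 229)
225^4 ≡ 27 (mod 229)
225^6 ≡ 203 (mod 229)
225^12 ≡ 218 (mod 229)
225^19 ≡ 1 (mod 229) ✓
Hence ord(225) = 19.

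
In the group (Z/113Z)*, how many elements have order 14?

6

φ(113) = 113 − 1 = 112 = 2^4 · 7.
(Z/113Z)^× is cyclic (|G| = 112); a cyclic group of order m has exactly φ(d) elements of each order d | m, and none otherwise.
14 = 2 · 7 divides 112, and φ(14) = 6.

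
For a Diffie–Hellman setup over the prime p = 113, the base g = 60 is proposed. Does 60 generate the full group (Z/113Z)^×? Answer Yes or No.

No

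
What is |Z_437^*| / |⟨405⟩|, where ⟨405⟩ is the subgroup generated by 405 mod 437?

2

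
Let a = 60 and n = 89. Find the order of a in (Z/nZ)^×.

88

ord(60) | φ(89) = 89 − 1 = 88 = 2^3 · 11.
Divisors of 88: 1, 2, 4, 8, 11, 22, 44, 88.
Test each divisor d:
60^1 ≡ 60 (mod 89)
60^2 ≡ 40 (mod 89)
60^4 ≡ 87 (mod 89)
60^8 ≡ 4 (mod 89)
60^11 ≡ 77 (mod 89)
60^22 ≡ 55 (mod 89)
60^44 ≡ 88 (mod 89)
60^88 ≡ 1 (mod 89) ✓
Hence ord(60) = 88.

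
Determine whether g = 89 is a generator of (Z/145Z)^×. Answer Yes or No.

No

145 = 5 · 29 is a product of two distinct odd primes, so (Z/145Z)^× ≅ (Z/5Z)^× × (Z/29Z)^× is not cyclic.
No primitive root modulo 145 exists; in particular 89 is not one.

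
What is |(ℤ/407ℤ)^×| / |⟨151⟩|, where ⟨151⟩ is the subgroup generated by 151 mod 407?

4

ord(151) | φ(407) = φ(11·37) = (11−1)·(37−1) = 10·36 = 360 = 2^3 · 3^2 · 5.
Divisors of 360: 1, 2, 3, 4, 5, 6, 8, 9, 10, 12, 15, 18, 20, 24, 30, 36, 40, 45, 60, 72, 90, 120, 180, 360.
Compute 151^d (mod 407) for the divisors d until we hit 1:
151^1 ≡ 151 (mod 407)
151^2 ≡ 9 (mod 407)
151^3 ≡ 138 (mod 407)
151^4 ≡ 81 (mod 407)
151^5 ≡ 21 (mod 407)
151^6 ≡ 322 (mod 407)
151^8 ≡ 49 (mod 407)
151^9 ≡ 73 (mod 407)
151^10 ≡ 34 (mod 407)
151^12 ≡ 306 (mod 407)
151^15 ≡ 307 (mod 407)
151^18 ≡ 38 (mod 407)
151^20 ≡ 342 (mod 407)
151^24 ≡ 26 (mod 407)
151^30 ≡ 232 (mod 407)
151^36 ≡ 223 (mod 407)
151^40 ≡ 155 (mod 407)
151^45 ≡ 406 (mod 407)
151^60 ≡ 100 (mod 407)
151^72 ≡ 75 (mod 407)
151^90 ≡ 1 (mod 407) ✓
Thus |⟨151⟩| = ord(151) = 90.
Index = |(Z/407Z)^×| / |⟨151⟩| = 360 / 90 = 4.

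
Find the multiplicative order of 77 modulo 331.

165

The order of 77 must divide φ(331) = 331 − 1 = 330 = 2 · 3 · 5 · 11.
Divisors of 330: 1, 2, 3, 5, 6, 10, 11, 15, 22, 30, 33, 55, 66, 110, 165, 330.
Test each divisor d:
77^1 ≡ 77
77^2 ≡ 302
77^3 ≡ 84
77^5 ≡ 212
77^6 ≡ 105
77^10 ≡ 259
77^11 ≡ 83
77^15 ≡ 293
77^22 ≡ 269
77^30 ≡ 120
77^33 ≡ 150
77^55 ≡ 299
77^66 ≡ 323
77^110 ≡ 31
77^165 ≡ 1
Hence ord(77) = 165.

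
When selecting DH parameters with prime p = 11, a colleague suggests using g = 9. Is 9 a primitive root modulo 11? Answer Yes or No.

φ(11) = 11 − 1 = 10 = 2 · 5.
Test 9^(10/q) mod 11 for each prime factor q of 10:
9^5 ≡ 1 (mod 11)  [q = 2: ≡ 1 ✗]
9^2 ≡ 4 (mod 11)  [q = 5: ≢ 1 ✓]
Since 9^5 ≡ 1, the order of 9 divides 5 < 10, so 9 is not a primitive root.

No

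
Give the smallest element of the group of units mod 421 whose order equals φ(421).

φ(421) = 421 − 1 = 420 = 2^2 · 3 · 5 · 7.
g is a primitive root iff g^(420/q) ≢ 1 (mod 421) for each prime q ∈ {2, 3, 5, 7}.
g = 2: 2^210 ≡ 420; 2^140 ≡ 400; 2^84 ≡ 279; 2^60 ≡ 370 — none is 1, so 2 is a primitive root.
So 2 is the smallest generator of (Z/421Z)^×.

2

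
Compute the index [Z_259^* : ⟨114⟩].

12

Since 114 ∈ (Z/259Z)^×, its order divides φ(259) = φ(7·37) = (7−1)·(37−1) = 6·36 = 216 = 2^3 · 3^3.
Divisors of 216: 1, 2, 3, 4, 6, 8, 9, 12, 18, 24, 27, 36, 54, 72, 108, 216.
Check 114^d mod 259 for each divisor in increasing order:
114^1 ≡ 114
114^2 ≡ 46
114^3 ≡ 64
114^4 ≡ 44
114^6 ≡ 211
114^8 ≡ 123
114^9 ≡ 36
114^12 ≡ 232
114^18 ≡ 1
Thus |⟨114⟩| = ord(114) = 18.
The index is φ(259) / ord(114) = 216 / 18 = 12.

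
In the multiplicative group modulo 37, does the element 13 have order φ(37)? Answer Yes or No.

φ(37) = 37 − 1 = 36 = 2^2 · 3^2.
It suffices to check that the order of 13 is not a proper divisor of 36: compute 13^(36/q) for q ∈ {2, 3}.
13^18 ≡ 36 (mod 37)  [q = 2: ≢ 1 ✓]
13^12 ≡ 10 (mod 37)  [q = 3: ≢ 1 ✓]
All checks pass, so 13 has order 36 and is a primitive root modulo 37.

Yes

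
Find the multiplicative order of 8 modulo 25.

20

By Lagrange's theorem, ord_25(8) divides φ(25) = φ(5^2) = 5·(5−1) = 20 = 2^2 · 5.
Divisors of 20: 1, 2, 4, 5, 10, 20.
Check 8^d mod 25 for each divisor in increasing order:
8^1 ≡ 8 (mod 25)
8^2 ≡ 14 (mod 25)
8^4 ≡ 21 (mod 25)
8^5 ≡ 18 (mod 25)
8^10 ≡ 24 (mod 25)
8^20 ≡ 1 (mod 25) ✓
So ord_25(8) = 20.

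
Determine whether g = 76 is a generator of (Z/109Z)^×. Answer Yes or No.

φ(109) = 109 − 1 = 108 = 2^2 · 3^3.
Test 76^(108/q) mod 109 for each prime factor q of 108:
76^54 ≡ 108 (mod 109)  [q = 2: ≢ 1 ✓]
76^36 ≡ 1 (mod 109)  [q = 3: ≡ 1 ✗]
The check at q = 3 fails, so 76 generates a proper subgroup.

No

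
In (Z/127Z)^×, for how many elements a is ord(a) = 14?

φ(127) = 127 − 1 = 126 = 2 · 3^2 · 7.
In a cyclic group of order 126, there are φ(d) elements of order d for each divisor d of 126, and zero for non-divisors.
14 = 2 · 7 divides 126, and φ(14) = 6.

6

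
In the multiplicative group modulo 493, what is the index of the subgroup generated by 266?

ord(266) | φ(493) = φ(17·29) = (17−1)·(29−1) = 16·28 = 448 = 2^6 · 7.
Divisors of 448: 1, 2, 4, 7, 8, 14, 16, 28, 32, 56, 64, 112, 224, 448.
Test each divisor d:
266^1 ≡ 266 (mod 493)
266^2 ≡ 257 (mod 493)
266^4 ≡ 480 (mod 493)
266^7 ≡ 173 (mod 493)
266^8 ≡ 169 (mod 493)
266^14 ≡ 349 (mod 493)
266^16 ≡ 460 (mod 493)
266^28 ≡ 30 (mod 493)
266^32 ≡ 103 (mod 493)
266^56 ≡ 407 (mod 493)
266^64 ≡ 256 (mod 493)
266^112 ≡ 1 (mod 493) ✓
The order of 266 is 112, so the subgroup it generates has 112 elements.
[(Z/493Z)^× : ⟨266⟩] = 448/112 = 4.

4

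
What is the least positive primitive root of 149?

φ(149) = 149 − 1 = 148 = 2^2 · 37.
Test candidates g = 2, 3, … against the prime factors q ∈ {2, 37} of φ(149): g is a generator iff g^(148/q) ≢ 1 for every such q.
g = 2: 2^74 ≡ 148; 2^4 ≡ 16 — none is 1, so 2 is a primitive root.
So 2 is the smallest generator of (Z/149Z)^×.

2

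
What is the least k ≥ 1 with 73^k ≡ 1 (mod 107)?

106

The order of 73 must divide φ(107) = 107 − 1 = 106 = 2 · 53.
Divisors of 106: 1, 2, 53, 106.
Evaluate successive powers at the divisors of 106:
73^1 ≡ 73 (mod 107)
73^2 ≡ 86 (mod 107)
73^53 ≡ 106 (mod 107)
73^106 ≡ 1 (mod 107) ✓
So ord_107(73) = 106.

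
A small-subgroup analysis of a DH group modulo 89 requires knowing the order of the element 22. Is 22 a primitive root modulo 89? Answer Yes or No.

No

φ(89) = 89 − 1 = 88 = 2^3 · 11.
22 is a primitive root mod 89 iff 22^(φ(89)/q) ≢ 1 for every prime q | φ(89), i.e. q ∈ {2, 11}.
22^44 ≡ 1 (mod 89)  [q = 2: ≡ 1 ✗]
22^8 ≡ 64 (mod 89)  [q = 11: ≢ 1 ✓]
22^44 ≡ 1 shows ord(22) | 44, strictly less than φ(89); not a primitive root.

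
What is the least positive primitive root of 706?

φ(706) = φ(2)·φ(353) = 1·352 = 352 = 2^5 · 11.
g is a primitive root iff g^(352/q) ≢ 1 (mod 706) for each prime q ∈ {2, 11}.
g = 2: gcd(2, 706) = 2 > 1, not a unit — skip.
g = 3: 3^176 ≡ 705; 3^32 ≡ 493 — none is 1, so 3 is a primitive root.
Hence the least primitive root of 706 is 3.

3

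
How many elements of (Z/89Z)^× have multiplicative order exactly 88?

φ(89) = 89 − 1 = 88 = 2^3 · 11.
In a cyclic group of order 88, there are φ(d) elements of order d for each divisor d of 88, and zero for non-divisors.
88 = 2^3 · 11 divides 88, and φ(88) = 40.

40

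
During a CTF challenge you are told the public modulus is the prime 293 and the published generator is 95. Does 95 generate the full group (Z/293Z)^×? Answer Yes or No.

No

φ(293) = 293 − 1 = 292 = 2^2 · 73.
95 is a primitive root mod 293 iff 95^(φ(293)/q) ≢ 1 for every prime q | φ(293), i.e. q ∈ {2, 73}.
95^146 ≡ 1 (mod 293)  [q = 2: ≡ 1 ✗]
95^4 ≡ 141 (mod 293)  [q = 73: ≢ 1 ✓]
The check at q = 2 fails, so 95 generates a proper subgroup.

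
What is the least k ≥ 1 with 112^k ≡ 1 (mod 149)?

74

The order of 112 must divide φ(149) = 149 − 1 = 148 = 2^2 · 37.
Divisors of 148: 1, 2, 4, 37, 74, 148.
Compute 112^d (mod 149) for the divisors d until we hit 1:
112^1 ≡ 112 (mod 149)
112^2 ≡ 28 (mod 149)
112^4 ≡ 39 (mod 149)
112^37 ≡ 148 (mod 149)
112^74 ≡ 1 (mod 149) ✓
So ord_149(112) = 74.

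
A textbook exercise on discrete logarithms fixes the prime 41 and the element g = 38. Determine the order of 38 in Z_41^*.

8

Since 38 ∈ (Z/41Z)^×, its order divides φ(41) = 41 − 1 = 40 = 2^3 · 5.
Divisors of 40: 1, 2, 4, 5, 8, 10, 20, 40.
Check 38^d mod 41 for each divisor in increasing order:
38^1 ≡ 38 (mod 41)
38^2 ≡ 9 (mod 41)
38^4 ≡ 40 (mod 41)
38^5 ≡ 3 (mod 41)
38^8 ≡ 1 (mod 41) ✓
The smallest such exponent is 8, so the order of 38 is 8.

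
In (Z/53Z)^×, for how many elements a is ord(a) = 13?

12

φ(53) = 53 − 1 = 52 = 2^2 · 13.
Since (Z/53Z)^× is cyclic of order 52, the number of elements of order d is φ(d) when d | 52 and 0 otherwise.
13 | 52, and φ(13) = 13 − 1 = 12.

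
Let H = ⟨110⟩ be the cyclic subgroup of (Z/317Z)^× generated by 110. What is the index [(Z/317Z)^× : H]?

4

By Lagrange's theorem, ord_317(110) divides φ(317) = 317 − 1 = 316 = 2^2 · 79.
Divisors of 316: 1, 2, 4, 79, 158, 316.
Check 110^d mod 317 for each divisor in increasing order:
110^1 ≡ 110 (mod 317)
110^2 ≡ 54 (mod 317)
110^4 ≡ 63 (mod 317)
110^79 ≡ 1 (mod 317) ✓
Thus |⟨110⟩| = ord(110) = 79.
Index = |(Z/317Z)^×| / |⟨110⟩| = 316 / 79 = 4.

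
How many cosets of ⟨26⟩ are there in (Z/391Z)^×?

Since 26 ∈ (Z/391Z)^×, its order divides φ(391) = φ(17·23) = (17−1)·(23−1) = 16·22 = 352 = 2^5 · 11.
Divisors of 352: 1, 2, 4, 8, 11, 16, 22, 32, 44, 88, 176, 352.
Compute 26^d (mod 391) for the divisors d until we hit 1:
26^1 ≡ 26
26^2 ≡ 285
26^4 ≡ 288
26^8 ≡ 52
26^11 ≡ 185
26^16 ≡ 358
26^22 ≡ 208
26^32 ≡ 307
26^44 ≡ 254
26^88 ≡ 1
The order of 26 is 88, so the subgroup it generates has 88 elements.
Index = |(Z/391Z)^×| / |⟨26⟩| = 352 / 88 = 4.

4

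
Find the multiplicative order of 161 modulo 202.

20

The order of 161 must divide φ(202) = φ(2)·φ(101) = 1·100 = 100 = 2^2 · 5^2.
Divisors of 100: 1, 2, 4, 5, 10, 20, 25, 50, 100.
Compute 161^d (mod 202) for the divisors d until we hit 1:
161^1 ≡ 161 (mod 202)
161^2 ≡ 65 (mod 202)
161^4 ≡ 185 (mod 202)
161^5 ≡ 91 (mod 202)
161^10 ≡ 201 (mod 202)
161^20 ≡ 1 (mod 202) ✓
Therefore the multiplicative order of 161 modulo 202 is 20.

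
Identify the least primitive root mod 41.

6

φ(41) = 41 − 1 = 40 = 2^3 · 5.
g is a primitive root iff g^(40/q) ≢ 1 (mod 41) for each prime q ∈ {2, 5}.
g = 2: 2^20 ≡ 1 — hits 1, so not a primitive root.
g = 3: 3^20 ≡ 40; 3^8 ≡ 1 — hits 1, so not a primitive root.
g = 4: 4^20 ≡ 1 — hits 1, so not a primitive root.
g = 5: 5^20 ≡ 1 — hits 1, so not a primitive root.
g = 6: 6^20 ≡ 40; 6^8 ≡ 10 — none is 1, so 6 is a primitive root.
The smallest primitive root modulo 41 is 6.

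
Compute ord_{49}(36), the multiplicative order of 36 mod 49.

7

The order of 36 must divide φ(49) = φ(7^2) = 7·(7−1) = 42 = 2 · 3 · 7.
Divisors of 42: 1, 2, 3, 6, 7, 14, 21, 42.
Test each divisor d:
36^1 ≡ 36
36^2 ≡ 22
36^3 ≡ 8
36^6 ≡ 15
36^7 ≡ 1
Hence ord(36) = 7.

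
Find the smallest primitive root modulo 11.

2

φ(11) = 11 − 1 = 10 = 2 · 5.
g is a primitive root iff g^(10/q) ≢ 1 (mod 11) for each prime q ∈ {2, 5}.
g = 2: 2^5 ≡ 10; 2^2 ≡ 4 — none is 1, so 2 is a primitive root.
Hence the least primitive root of 11 is 2.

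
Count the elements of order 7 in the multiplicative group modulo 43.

φ(43) = 43 − 1 = 42 = 2 · 3 · 7.
(Z/43Z)^× is cyclic (|G| = 42); a cyclic group of order m has exactly φ(d) elements of each order d | m, and none otherwise.
7 | 42, and φ(7) = 7 − 1 = 6.

6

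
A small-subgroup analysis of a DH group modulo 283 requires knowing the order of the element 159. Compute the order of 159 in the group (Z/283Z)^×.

Since 159 ∈ (Z/283Z)^×, its order divides φ(283) = 283 − 1 = 282 = 2 · 3 · 47.
Divisors of 282: 1, 2, 3, 6, 47, 94, 141, 282.
Compute 159^d (mod 283) for the divisors d until we hit 1:
159^1 ≡ 159
159^2 ≡ 94
159^3 ≡ 230
159^6 ≡ 262
159^47 ≡ 44
159^94 ≡ 238
159^141 ≡ 1
Therefore the multiplicative order of 159 modulo 283 is 141.

141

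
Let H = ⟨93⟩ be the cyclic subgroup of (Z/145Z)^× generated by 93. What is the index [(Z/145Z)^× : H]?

The order of 93 must divide φ(145) = φ(5·29) = (5−1)·(29−1) = 4·28 = 112 = 2^4 · 7.
Divisors of 112: 1, 2, 4, 7, 8, 14, 16, 28, 56, 112.
Test each divisor d:
93^1 ≡ 93 (mod 145)
93^2 ≡ 94 (mod 145)
93^4 ≡ 136 (mod 145)
93^7 ≡ 57 (mod 145)
93^8 ≡ 81 (mod 145)
93^14 ≡ 59 (mod 145)
93^16 ≡ 36 (mod 145)
93^28 ≡ 1 (mod 145) ✓
Thus |⟨93⟩| = ord(93) = 28.
Index = |(Z/145Z)^×| / |⟨93⟩| = 112 / 28 = 4.

4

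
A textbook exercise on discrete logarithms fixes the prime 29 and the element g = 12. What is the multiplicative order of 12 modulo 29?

By Lagrange's theorem, ord_29(12) divides φ(29) = 29 − 1 = 28 = 2^2 · 7.
Divisors of 28: 1, 2, 4, 7, 14, 28.
Test each divisor d:
12^1 ≡ 12 (mod 29)
12^2 ≡ 28 (mod 29)
12^4 ≡ 1 (mod 29) ✓
So ord_29(12) = 4.

4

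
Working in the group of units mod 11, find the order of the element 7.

10

Since 7 ∈ (Z/11Z)^×, its order divides φ(11) = 11 − 1 = 10 = 2 · 5.
Divisors of 10: 1, 2, 5, 10.
Evaluate successive powers at the divisors of 10:
7^1 ≡ 7 (mod 11)
7^2 ≡ 5 (mod 11)
7^5 ≡ 10 (mod 11)
7^10 ≡ 1 (mod 11) ✓
The smallest such exponent is 10, so the order of 7 is 10.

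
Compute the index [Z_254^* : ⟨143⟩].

18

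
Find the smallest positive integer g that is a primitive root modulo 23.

5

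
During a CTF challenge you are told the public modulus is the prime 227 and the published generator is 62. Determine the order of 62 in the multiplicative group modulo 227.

113

ord(62) | φ(227) = 227 − 1 = 226 = 2 · 113.
Divisors of 226: 1, 2, 113, 226.
Evaluate successive powers at the divisors of 226:
62^1 ≡ 62 (mod 227)
62^2 ≡ 212 (mod 227)
62^113 ≡ 1 (mod 227) ✓
The smallest such exponent is 113, so the order of 62 is 113.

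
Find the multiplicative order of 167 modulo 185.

The order of 167 must divide φ(185) = φ(5·37) = (5−1)·(37−1) = 4·36 = 144 = 2^4 · 3^2.
Divisors of 144: 1, 2, 3, 4, 6, 8, 9, 12, 16, 18, 24, 36, 48, 72, 144.
Compute 167^d (mod 185) for the divisors d until we hit 1:
167^1 ≡ 167
167^2 ≡ 139
167^3 ≡ 88
167^4 ≡ 81
167^6 ≡ 159
167^8 ≡ 86
167^9 ≡ 117
167^12 ≡ 121
167^16 ≡ 181
167^18 ≡ 184
167^24 ≡ 26
167^36 ≡ 1
The smallest such exponent is 36, so the order of 167 is 36.

36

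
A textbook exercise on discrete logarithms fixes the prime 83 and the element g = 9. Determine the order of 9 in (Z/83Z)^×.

By Lagrange's theorem, ord_83(9) divides φ(83) = 83 − 1 = 82 = 2 · 41.
Divisors of 82: 1, 2, 41, 82.
Check 9^d mod 83 for each divisor in increasing order:
9^1 ≡ 9 (mod 83)
9^2 ≡ 81 (mod 83)
9^41 ≡ 1 (mod 83) ✓
Hence ord(9) = 41.

41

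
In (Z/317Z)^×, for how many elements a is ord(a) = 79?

78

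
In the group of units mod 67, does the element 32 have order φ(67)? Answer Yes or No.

φ(67) = 67 − 1 = 66 = 2 · 3 · 11.
It suffices to check that the order of 32 is not a proper divisor of 66: compute 32^(66/q) for q ∈ {2, 3, 11}.
32^33 ≡ 66 (mod 67)  [q = 2: ≢ 1 ✓]
32^22 ≡ 29 (mod 67)  [q = 3: ≢ 1 ✓]
32^6 ≡ 25 (mod 67)  [q = 11: ≢ 1 ✓]
All checks pass, so 32 has order 66 and is a primitive root modulo 67.

Yes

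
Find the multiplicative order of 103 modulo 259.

12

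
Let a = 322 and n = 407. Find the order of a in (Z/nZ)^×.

15

Since 322 ∈ (Z/407Z)^×, its order divides φ(407) = φ(11·37) = (11−1)·(37−1) = 10·36 = 360 = 2^3 · 3^2 · 5.
Divisors of 360: 1, 2, 3, 4, 5, 6, 8, 9, 10, 12, 15, 18, 20, 24, 30, 36, 40, 45, 60, 72, 90, 120, 180, 360.
Test each divisor d:
322^1 ≡ 322 (mod 407)
322^2 ≡ 306 (mod 407)
322^3 ≡ 38 (mod 407)
322^4 ≡ 26 (mod 407)
322^5 ≡ 232 (mod 407)
322^6 ≡ 223 (mod 407)
322^8 ≡ 269 (mod 407)
322^9 ≡ 334 (mod 407)
322^10 ≡ 100 (mod 407)
322^12 ≡ 75 (mod 407)
322^15 ≡ 1 (mod 407) ✓
So ord_407(322) = 15.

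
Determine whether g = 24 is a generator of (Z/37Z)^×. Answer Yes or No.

φ(37) = 37 − 1 = 36 = 2^2 · 3^2.
24 is a primitive root mod 37 iff 24^(φ(37)/q) ≢ 1 for every prime q | φ(37), i.e. q ∈ {2, 3}.
24^18 ≡ 36 (mod 37)  [q = 2: ≢ 1 ✓]
24^12 ≡ 10 (mod 37)  [q = 3: ≢ 1 ✓]
Every test exponent gives a nontrivial residue, hence 24 generates the full group.

Yes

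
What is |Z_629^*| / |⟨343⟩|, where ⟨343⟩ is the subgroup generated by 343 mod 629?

12

ord(343) | φ(629) = φ(17·37) = (17−1)·(37−1) = 16·36 = 576 = 2^6 · 3^2.
Divisors of 576: 1, 2, 3, 4, 6, 8, 9, 12, 16, 18, 24, 32, 36, 48, 64, 72, 96, 144, 192, 288, 576.
Test each divisor d:
343^1 ≡ 343 (mod 629)
343^2 ≡ 26 (mod 629)
343^3 ≡ 112 (mod 629)
343^4 ≡ 47 (mod 629)
343^6 ≡ 593 (mod 629)
343^8 ≡ 322 (mod 629)
343^9 ≡ 371 (mod 629)
343^12 ≡ 38 (mod 629)
343^16 ≡ 528 (mod 629)
343^18 ≡ 519 (mod 629)
343^24 ≡ 186 (mod 629)
343^32 ≡ 137 (mod 629)
343^36 ≡ 149 (mod 629)
343^48 ≡ 1 (mod 629) ✓
The order of 343 is 48, so the subgroup it generates has 48 elements.
Index = |(Z/629Z)^×| / |⟨343⟩| = 576 / 48 = 12.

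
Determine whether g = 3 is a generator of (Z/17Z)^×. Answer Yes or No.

Yes

φ(17) = 17 − 1 = 16 = 2^4.
An element g generates (Z/17Z)^× iff g^(16/q) ≢ 1 (mod 17) for each prime q ∈ {2}.
3^8 ≡ 16 (mod 17)  [q = 2: ≢ 1 ✓]
All checks pass, so 3 has order 16 and is a primitive root modulo 17.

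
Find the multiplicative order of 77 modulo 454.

Since 77 ∈ (Z/454Z)^×, its order divides φ(454) = φ(2)·φ(227) = 1·226 = 226 = 2 · 113.
Divisors of 226: 1, 2, 113, 226.
Check 77^d mod 454 for each divisor in increasing order:
77^1 ≡ 77 (mod 454)
77^2 ≡ 27 (mod 454)
77^113 ≡ 1 (mod 454) ✓
The smallest such exponent is 113, so the order of 77 is 113.

113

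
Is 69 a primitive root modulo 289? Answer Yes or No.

φ(289) = φ(17^2) = 17·(17−1) = 272 = 2^4 · 17.
69 is a primitive root mod 289 iff 69^(φ(289)/q) ≢ 1 for every prime q | φ(289), i.e. q ∈ {2, 17}.
69^136 ≡ 1 (mod 289)  [q = 2: ≡ 1 ✗]
69^16 ≡ 222 (mod 289)  [q = 17: ≢ 1 ✓]
Since 69^136 ≡ 1, the order of 69 divides 136 < 272, so 69 is not a primitive root.

No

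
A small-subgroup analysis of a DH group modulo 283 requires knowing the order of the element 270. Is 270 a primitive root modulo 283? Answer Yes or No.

φ(283) = 283 − 1 = 282 = 2 · 3 · 47.
An element g generates (Z/283Z)^× iff g^(282/q) ≢ 1 (mod 283) for each prime q ∈ {2, 3, 47}.
270^141 ≡ 282 (mod 283)  [q = 2: ≢ 1 ✓]
270^94 ≡ 44 (mod 283)  [q = 3: ≢ 1 ✓]
270^6 ≡ 244 (mod 283)  [q = 47: ≢ 1 ✓]
All checks pass, so 270 has order 282 and is a primitive root modulo 283.

Yes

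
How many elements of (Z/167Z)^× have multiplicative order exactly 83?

82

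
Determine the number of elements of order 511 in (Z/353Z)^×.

φ(353) = 353 − 1 = 352 = 2^5 · 11.
In a cyclic group of order 352, there are φ(d) elements of order d for each divisor d of 352, and zero for non-divisors.
Here 352 is not a multiple of 511, so there are no elements of order 511.

0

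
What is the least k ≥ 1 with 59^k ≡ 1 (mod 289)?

136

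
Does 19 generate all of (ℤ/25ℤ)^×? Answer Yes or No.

No

φ(25) = φ(5^2) = 5·(5−1) = 20 = 2^2 · 5.
Test 19^(20/q) mod 25 for each prime factor q of 20:
19^10 ≡ 1 (mod 25)  [q = 2: ≡ 1 ✗]
19^4 ≡ 21 (mod 25)  [q = 5: ≢ 1 ✓]
The check at q = 2 fails, so 19 generates a proper subgroup.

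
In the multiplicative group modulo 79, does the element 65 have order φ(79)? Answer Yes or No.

No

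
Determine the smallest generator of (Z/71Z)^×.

7

φ(71) = 71 − 1 = 70 = 2 · 5 · 7.
g is a primitive root iff g^(70/q) ≢ 1 (mod 71) for each prime q ∈ {2, 5, 7}.
g = 2: 2^35 ≡ 1 — hits 1, so not a primitive root.
g = 3: 3^35 ≡ 1 — hits 1, so not a primitive root.
g = 4: 4^35 ≡ 1 — hits 1, so not a primitive root.
g = 5: 5^35 ≡ 1 — hits 1, so not a primitive root.
g = 6: 6^35 ≡ 1 — hits 1, so not a primitive root.
g = 7: 7^35 ≡ 70; 7^14 ≡ 54; 7^10 ≡ 45 — none is 1, so 7 is a primitive root.
Hence the least primitive root of 71 is 7.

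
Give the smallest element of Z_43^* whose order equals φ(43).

3

φ(43) = 43 − 1 = 42 = 2 · 3 · 7.
Test candidates g = 2, 3, … against the prime factors q ∈ {2, 3, 7} of φ(43): g is a generator iff g^(42/q) ≢ 1 for every such q.
g = 2: 2^21 ≡ 42; 2^14 ≡ 1 — hits 1, so not a primitive root.
g = 3: 3^21 ≡ 42; 3^14 ≡ 36; 3^6 ≡ 41 — none is 1, so 3 is a primitive root.
The smallest primitive root modulo 43 is 3.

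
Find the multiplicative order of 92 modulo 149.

Since 92 ∈ (Z/149Z)^×, its order divides φ(149) = 149 − 1 = 148 = 2^2 · 37.
Divisors of 148: 1, 2, 4, 37, 74, 148.
Test each divisor d:
92^1 ≡ 92 (mod 149)
92^2 ≡ 120 (mod 149)
92^4 ≡ 96 (mod 149)
92^37 ≡ 105 (mod 149)
92^74 ≡ 148 (mod 149)
92^148 ≡ 1 (mod 149) ✓
The smallest such exponent is 148, so the order of 92 is 148.

148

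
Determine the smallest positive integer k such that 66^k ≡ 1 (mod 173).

The order of 66 must divide φ(173) = 173 − 1 = 172 = 2^2 · 43.
Divisors of 172: 1, 2, 4, 43, 86, 172.
Check 66^d mod 173 for each divisor in increasing order:
66^1 ≡ 66
66^2 ≡ 31
66^4 ≡ 96
66^43 ≡ 93
66^86 ≡ 172
66^172 ≡ 1
Therefore the multiplicative order of 66 modulo 173 is 172.

172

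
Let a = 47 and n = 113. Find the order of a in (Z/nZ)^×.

Since 47 ∈ (Z/113Z)^×, its order divides φ(113) = 113 − 1 = 112 = 2^4 · 7.
Divisors of 112: 1, 2, 4, 7, 8, 14, 16, 28, 56, 112.
Check 47^d mod 113 for each divisor in increasing order:
47^1 ≡ 47
47^2 ≡ 62
47^4 ≡ 2
47^7 ≡ 65
47^8 ≡ 4
47^14 ≡ 44
47^16 ≡ 16
47^28 ≡ 15
47^56 ≡ 112
47^112 ≡ 1
Hence ord(47) = 112.

112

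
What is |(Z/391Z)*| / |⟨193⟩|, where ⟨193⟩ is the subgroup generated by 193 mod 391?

2

The order of 193 must divide φ(391) = φ(17·23) = (17−1)·(23−1) = 16·22 = 352 = 2^5 · 11.
Divisors of 352: 1, 2, 4, 8, 11, 16, 22, 32, 44, 88, 176, 352.
Evaluate successive powers at the divisors of 352:
193^1 ≡ 193 (mod 391)
193^2 ≡ 104 (mod 391)
193^4 ≡ 259 (mod 391)
193^8 ≡ 220 (mod 391)
193^11 ≡ 277 (mod 391)
193^16 ≡ 307 (mod 391)
193^22 ≡ 93 (mod 391)
193^32 ≡ 18 (mod 391)
193^44 ≡ 47 (mod 391)
193^88 ≡ 254 (mod 391)
193^176 ≡ 1 (mod 391) ✓
The order of 193 is 176, so the subgroup it generates has 176 elements.
Index = |(Z/391Z)^×| / |⟨193⟩| = 352 / 176 = 2.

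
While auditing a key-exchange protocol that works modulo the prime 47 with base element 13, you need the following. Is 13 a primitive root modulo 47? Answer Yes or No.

φ(47) = 47 − 1 = 46 = 2 · 23.
It suffices to check that the order of 13 is not a proper divisor of 46: compute 13^(46/q) for q ∈ {2, 23}.
13^23 ≡ 46 (mod 47)  [q = 2: ≢ 1 ✓]
13^2 ≡ 28 (mod 47)  [q = 23: ≢ 1 ✓]
All checks pass, so 13 has order 46 and is a primitive root modulo 47.

Yes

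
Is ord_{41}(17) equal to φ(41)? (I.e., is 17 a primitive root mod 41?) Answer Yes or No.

φ(41) = 41 − 1 = 40 = 2^3 · 5.
17 is a primitive root mod 41 iff 17^(φ(41)/q) ≢ 1 for every prime q | φ(41), i.e. q ∈ {2, 5}.
17^20 ≡ 40 (mod 41)  [q = 2: ≢ 1 ✓]
17^8 ≡ 16 (mod 41)  [q = 5: ≢ 1 ✓]
None equal 1, so ord_41(17) = 40: 17 is a primitive root.

Yes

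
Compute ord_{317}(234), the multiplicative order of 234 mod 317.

79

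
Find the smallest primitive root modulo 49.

3

φ(49) = φ(7^2) = 7·(7−1) = 42 = 2 · 3 · 7.
Test candidates g = 2, 3, … against the prime factors q ∈ {2, 3, 7} of φ(49): g is a generator iff g^(42/q) ≢ 1 for every such q.
g = 2: 2^21 ≡ 1 — hits 1, so not a primitive root.
g = 3: 3^21 ≡ 48; 3^14 ≡ 30; 3^6 ≡ 43 — none is 1, so 3 is a primitive root.
Hence the least primitive root of 49 is 3.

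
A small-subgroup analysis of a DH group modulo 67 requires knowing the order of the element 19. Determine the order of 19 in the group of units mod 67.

Since 19 ∈ (Z/67Z)^×, its order divides φ(67) = 67 − 1 = 66 = 2 · 3 · 11.
Divisors of 66: 1, 2, 3, 6, 11, 22, 33, 66.
Evaluate successive powers at the divisors of 66:
19^1 ≡ 19
19^2 ≡ 26
19^3 ≡ 25
19^6 ≡ 22
19^11 ≡ 29
19^22 ≡ 37
19^33 ≡ 1
So ord_67(19) = 33.

33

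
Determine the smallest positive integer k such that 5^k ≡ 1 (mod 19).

By Lagrange's theorem, ord_19(5) divides φ(19) = 19 − 1 = 18 = 2 · 3^2.
Divisors of 18: 1, 2, 3, 6, 9, 18.
Evaluate successive powers at the divisors of 18:
5^1 ≡ 5 (mod 19)
5^2 ≡ 6 (mod 19)
5^3 ≡ 11 (mod 19)
5^6 ≡ 7 (mod 19)
5^9 ≡ 1 (mod 19) ✓
The smallest such exponent is 9, so the order of 5 is 9.

9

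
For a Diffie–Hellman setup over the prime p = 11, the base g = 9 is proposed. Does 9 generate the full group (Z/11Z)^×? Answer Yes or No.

No

φ(11) = 11 − 1 = 10 = 2 · 5.
Test 9^(10/q) mod 11 for each prime factor q of 10:
9^5 ≡ 1 (mod 11)  [q = 2: ≡ 1 ✗]
9^2 ≡ 4 (mod 11)  [q = 5: ≢ 1 ✓]
The check at q = 2 fails, so 9 generates a proper subgroup.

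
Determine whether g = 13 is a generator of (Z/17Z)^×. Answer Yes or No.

No

φ(17) = 17 − 1 = 16 = 2^4.
13 is a primitive root mod 17 iff 13^(φ(17)/q) ≢ 1 for every prime q | φ(17), i.e. q ∈ {2}.
13^8 ≡ 1 (mod 17)  [q = 2: ≡ 1 ✗]
Since 13^8 ≡ 1, the order of 13 divides 8 < 16, so 13 is not a primitive root.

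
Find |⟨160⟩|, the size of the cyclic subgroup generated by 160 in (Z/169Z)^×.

78

The order of 160 must divide φ(169) = φ(13^2) = 13·(13−1) = 156 = 2^2 · 3 · 13.
Divisors of 156: 1, 2, 3, 4, 6, 12, 13, 26, 39, 52, 78, 156.
Evaluate successive powers at the divisors of 156:
160^1 ≡ 160 (mod 169)
160^2 ≡ 81 (mod 169)
160^3 ≡ 116 (mod 169)
160^4 ≡ 139 (mod 169)
160^6 ≡ 105 (mod 169)
160^12 ≡ 40 (mod 169)
160^13 ≡ 147 (mod 169)
160^26 ≡ 146 (mod 169)
160^39 ≡ 168 (mod 169)
160^52 ≡ 22 (mod 169)
160^78 ≡ 1 (mod 169) ✓
Therefore the multiplicative order of 160 modulo 169 is 78.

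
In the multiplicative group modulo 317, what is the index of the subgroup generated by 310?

By Lagrange's theorem, ord_317(310) divides φ(317) = 317 − 1 = 316 = 2^2 · 79.
Divisors of 316: 1, 2, 4, 79, 158, 316.
Compute 310^d (mod 317) for the divisors d until we hit 1:
310^1 ≡ 310 (mod 317)
310^2 ≡ 49 (mod 317)
310^4 ≡ 182 (mod 317)
310^79 ≡ 1 (mod 317) ✓
The order of 310 is 79, so the subgroup it generates has 79 elements.
The index is φ(317) / ord(310) = 316 / 79 = 4.

4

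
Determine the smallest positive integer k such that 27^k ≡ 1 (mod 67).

22

ord(27) | φ(67) = 67 − 1 = 66 = 2 · 3 · 11.
Divisors of 66: 1, 2, 3, 6, 11, 22, 33, 66.
Test each divisor d:
27^1 ≡ 27
27^2 ≡ 59
27^3 ≡ 52
27^6 ≡ 24
27^11 ≡ 66
27^22 ≡ 1
Hence ord(27) = 22.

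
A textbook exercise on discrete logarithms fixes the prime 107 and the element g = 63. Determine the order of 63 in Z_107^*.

Since 63 ∈ (Z/107Z)^×, its order divides φ(107) = 107 − 1 = 106 = 2 · 53.
Divisors of 106: 1, 2, 53, 106.
Compute 63^d (mod 107) for the divisors d until we hit 1:
63^1 ≡ 63
63^2 ≡ 10
63^53 ≡ 106
63^106 ≡ 1
The smallest such exponent is 106, so the order of 63 is 106.

106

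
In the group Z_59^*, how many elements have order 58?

28

φ(59) = 59 − 1 = 58 = 2 · 29.
In a cyclic group of order 58, there are φ(d) elements of order d for each divisor d of 58, and zero for non-divisors.
58 = 2 · 29 divides 58, and φ(58) = 28.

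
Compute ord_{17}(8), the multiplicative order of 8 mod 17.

Since 8 ∈ (Z/17Z)^×, its order divides φ(17) = 17 − 1 = 16 = 2^4.
Divisors of 16: 1, 2, 4, 8, 16.
Test each divisor d:
8^1 ≡ 8 (mod 17)
8^2 ≡ 13 (mod 17)
8^4 ≡ 16 (mod 17)
8^8 ≡ 1 (mod 17) ✓
So ord_17(8) = 8.

8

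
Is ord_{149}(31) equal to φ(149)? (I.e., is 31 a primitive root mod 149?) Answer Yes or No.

No

φ(149) = 149 − 1 = 148 = 2^2 · 37.
An element g generates (Z/149Z)^× iff g^(148/q) ≢ 1 (mod 149) for each prime q ∈ {2, 37}.
31^74 ≡ 1 (mod 149)  [q = 2: ≡ 1 ✗]
31^4 ≡ 19 (mod 149)  [q = 37: ≢ 1 ✓]
The check at q = 2 fails, so 31 generates a proper subgroup.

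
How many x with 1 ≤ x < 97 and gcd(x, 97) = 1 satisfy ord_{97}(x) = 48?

16

φ(97) = 97 − 1 = 96 = 2^5 · 3.
(Z/97Z)^× is cyclic (|G| = 96); a cyclic group of order m has exactly φ(d) elements of each order d | m, and none otherwise.
48 = 2^4 · 3 divides 96, and φ(48) = 16.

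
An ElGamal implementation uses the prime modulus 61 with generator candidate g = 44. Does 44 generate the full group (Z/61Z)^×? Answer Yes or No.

φ(61) = 61 − 1 = 60 = 2^2 · 3 · 5.
Test 44^(60/q) mod 61 for each prime factor q of 60:
44^30 ≡ 60 (mod 61)  [q = 2: ≢ 1 ✓]
44^20 ≡ 13 (mod 61)  [q = 3: ≢ 1 ✓]
44^12 ≡ 20 (mod 61)  [q = 5: ≢ 1 ✓]
None equal 1, so ord_61(44) = 60: 44 is a primitive root.

Yes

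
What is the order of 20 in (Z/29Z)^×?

7

The order of 20 must divide φ(29) = 29 − 1 = 28 = 2^2 · 7.
Divisors of 28: 1, 2, 4, 7, 14, 28.
Compute 20^d (mod 29) for the divisors d until we hit 1:
20^1 ≡ 20
20^2 ≡ 23
20^4 ≡ 7
20^7 ≡ 1
Hence ord(20) = 7.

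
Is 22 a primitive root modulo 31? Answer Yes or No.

φ(31) = 31 − 1 = 30 = 2 · 3 · 5.
It suffices to check that the order of 22 is not a proper divisor of 30: compute 22^(30/q) for q ∈ {2, 3, 5}.
22^15 ≡ 30 (mod 31)  [q = 2: ≢ 1 ✓]
22^10 ≡ 5 (mod 31)  [q = 3: ≢ 1 ✓]
22^6 ≡ 8 (mod 31)  [q = 5: ≢ 1 ✓]
All checks pass, so 22 has order 30 and is a primitive root modulo 31.

Yes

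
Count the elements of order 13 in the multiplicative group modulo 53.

12

φ(53) = 53 − 1 = 52 = 2^2 · 13.
(Z/53Z)^× is cyclic (|G| = 52); a cyclic group of order m has exactly φ(d) elements of each order d | m, and none otherwise.
13 | 52, and φ(13) = 13 − 1 = 12.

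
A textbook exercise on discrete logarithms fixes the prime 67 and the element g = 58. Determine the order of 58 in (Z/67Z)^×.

22

ord(58) | φ(67) = 67 − 1 = 66 = 2 · 3 · 11.
Divisors of 66: 1, 2, 3, 6, 11, 22, 33, 66.
Compute 58^d (mod 67) for the divisors d until we hit 1:
58^1 ≡ 58 (mod 67)
58^2 ≡ 14 (mod 67)
58^3 ≡ 8 (mod 67)
58^6 ≡ 64 (mod 67)
58^11 ≡ 66 (mod 67)
58^22 ≡ 1 (mod 67) ✓
The smallest such exponent is 22, so the order of 58 is 22.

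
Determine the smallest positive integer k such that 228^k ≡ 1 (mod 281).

The order of 228 must divide φ(281) = 281 − 1 = 280 = 2^3 · 5 · 7.
Divisors of 280: 1, 2, 4, 5, 7, 8, 10, 14, 20, 28, 35, 40, 56, 70, 140, 280.
Check 228^d mod 281 for each divisor in increasing order:
228^1 ≡ 228
228^2 ≡ 280
228^4 ≡ 1
Therefore the multiplicative order of 228 modulo 281 is 4.

4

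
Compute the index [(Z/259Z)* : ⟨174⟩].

36

By Lagrange's theorem, ord_259(174) divides φ(259) = φ(7·37) = (7−1)·(37−1) = 6·36 = 216 = 2^3 · 3^3.
Divisors of 216: 1, 2, 3, 4, 6, 8, 9, 12, 18, 24, 27, 36, 54, 72, 108, 216.
Evaluate successive powers at the divisors of 216:
174^1 ≡ 174 (mod 259)
174^2 ≡ 232 (mod 259)
174^3 ≡ 223 (mod 259)
174^4 ≡ 211 (mod 259)
174^6 ≡ 1 (mod 259) ✓
The order of 174 is 6, so the subgroup it generates has 6 elements.
Index = |(Z/259Z)^×| / |⟨174⟩| = 216 / 6 = 36.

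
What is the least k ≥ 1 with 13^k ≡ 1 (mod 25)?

ord(13) | φ(25) = φ(5^2) = 5·(5−1) = 20 = 2^2 · 5.
Divisors of 20: 1, 2, 4, 5, 10, 20.
Compute 13^d (mod 25) for the divisors d until we hit 1:
13^1 ≡ 13 (mod 25)
13^2 ≡ 19 (mod 25)
13^4 ≡ 11 (mod 25)
13^5 ≡ 18 (mod 25)
13^10 ≡ 24 (mod 25)
13^20 ≡ 1 (mod 25) ✓
Hence ord(13) = 20.

20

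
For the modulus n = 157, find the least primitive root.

5

φ(157) = 157 − 1 = 156 = 2^2 · 3 · 13.
Test candidates g = 2, 3, … against the prime factors q ∈ {2, 3, 13} of φ(157): g is a generator iff g^(156/q) ≢ 1 for every such q.
g = 2: 2^78 ≡ 156; 2^52 ≡ 1 — hits 1, so not a primitive root.
g = 3: 3^78 ≡ 1 — hits 1, so not a primitive root.
g = 4: 4^78 ≡ 1 — hits 1, so not a primitive root.
g = 5: 5^78 ≡ 156; 5^52 ≡ 12; 5^12 ≡ 130 — none is 1, so 5 is a primitive root.
So 5 is the smallest generator of (Z/157Z)^×.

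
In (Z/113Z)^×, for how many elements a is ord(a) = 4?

2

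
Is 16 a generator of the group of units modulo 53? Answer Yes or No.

No

φ(53) = 53 − 1 = 52 = 2^2 · 13.
Test 16^(52/q) mod 53 for each prime factor q of 52:
16^26 ≡ 1 (mod 53)  [q = 2: ≡ 1 ✗]
16^4 ≡ 28 (mod 53)  [q = 13: ≢ 1 ✓]
Since 16^26 ≡ 1, the order of 16 divides 26 < 52, so 16 is not a primitive root.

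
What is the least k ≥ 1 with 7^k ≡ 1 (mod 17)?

The order of 7 must divide φ(17) = 17 − 1 = 16 = 2^4.
Divisors of 16: 1, 2, 4, 8, 16.
Check 7^d mod 17 for each divisor in increasing order:
7^1 ≡ 7
7^2 ≡ 15
7^4 ≡ 4
7^8 ≡ 16
7^16 ≡ 1
Therefore the multiplicative order of 7 modulo 17 is 16.

16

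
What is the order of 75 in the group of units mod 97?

4

By Lagrange's theorem, ord_97(75) divides φ(97) = 97 − 1 = 96 = 2^5 · 3.
Divisors of 96: 1, 2, 3, 4, 6, 8, 12, 16, 24, 32, 48, 96.
Test each divisor d:
75^1 ≡ 75
75^2 ≡ 96
75^3 ≡ 22
75^4 ≡ 1
So ord_97(75) = 4.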